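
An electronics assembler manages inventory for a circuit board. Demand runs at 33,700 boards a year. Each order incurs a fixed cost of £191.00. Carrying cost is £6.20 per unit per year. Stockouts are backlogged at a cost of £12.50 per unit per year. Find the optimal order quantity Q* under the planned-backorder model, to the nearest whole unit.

With planned backorders, Q* = √(2DS/H) · √((H+B)/B).
√(2DS/H) = √(2 × 33,700 × 191 / 6.2) = 1440.956.
√((H+B)/B) = √((6.2+12.5)/12.5) = 1.2231.
Q* ≈ 1762.449.

Q* ≈ 1,762 boards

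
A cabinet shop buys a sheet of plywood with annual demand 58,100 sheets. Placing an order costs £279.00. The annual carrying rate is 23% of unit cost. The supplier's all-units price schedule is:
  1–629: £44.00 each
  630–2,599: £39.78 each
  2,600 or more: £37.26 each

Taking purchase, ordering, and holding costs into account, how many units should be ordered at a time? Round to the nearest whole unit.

Q* ≈ 2,600 sheets

Holding cost per unit per year at price C is H = 0.23·C.
For each price level, check whether its EOQ is feasible; otherwise the best quantity at that price is the breakpoint.
Tier 1 (£44.00): EOQ = 1789.8 exceeds tier's upper bound 629, so this tier is dominated.
EOQ at £39.78 = 1882.4 (feasible in tier 2): TC = 58,100×£39.78 + (58,100/1882.4)×279 + (1882.4/2)×0.23×£39.78 = £2,328,440.71.
EOQ at £37.26 = 1945.0 < 2600, so use break Q=2600: TC = 58,100×£37.26 + (58,100/2600.0)×279 + (2600.0/2)×0.23×£37.26 = £2,182,181.32.
Lowest total cost is £2,182,181.32 at Q = 2600.0.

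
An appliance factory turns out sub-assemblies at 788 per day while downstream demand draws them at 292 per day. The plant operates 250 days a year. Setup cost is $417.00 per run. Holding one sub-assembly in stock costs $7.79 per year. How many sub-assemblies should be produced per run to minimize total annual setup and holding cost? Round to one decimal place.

Annual demand D = 292 × 250 = 73,000.
Production build-up factor (1 − d/p) = 1 − 292/788 = 0.6294.
Q* = √(2DS / (H(1 − d/p))) = √(2 × 73,000 × 417 / (7.79 × 0.6294)).
= √(60,882,000 / 4.9034) ≈ 3523.692.

Q* ≈ 3,523.7 sub-assemblies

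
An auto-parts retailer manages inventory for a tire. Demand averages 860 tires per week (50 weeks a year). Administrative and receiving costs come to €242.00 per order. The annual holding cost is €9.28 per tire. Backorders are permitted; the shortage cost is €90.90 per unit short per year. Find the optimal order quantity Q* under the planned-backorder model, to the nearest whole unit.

Annual demand D = 860 × 50 = 43,000.
With planned backorders, Q* = √(2DS/H) · √((H+B)/B).
√(2DS/H) = √(2 × 43,000 × 242 / 9.28) = 1497.555.
√((H+B)/B) = √((9.28+90.9)/90.9) = 1.0498.
Q* ≈ 1572.141.

Q* ≈ 1,572 tires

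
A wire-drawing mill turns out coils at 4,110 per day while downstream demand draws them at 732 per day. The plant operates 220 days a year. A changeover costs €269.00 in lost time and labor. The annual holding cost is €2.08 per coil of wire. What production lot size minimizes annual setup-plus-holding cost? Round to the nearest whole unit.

Annual demand D = 732 × 220 = 161,040.
Production build-up factor (1 − d/p) = 1 − 732/4,110 = 0.8219.
Q* = √(2DS / (H(1 − d/p))) = √(2 × 161,040 × 269 / (2.08 × 0.8219)).
= √(86,639,520 / 1.7095) ≈ 7118.975.

Q* ≈ 7,119 coils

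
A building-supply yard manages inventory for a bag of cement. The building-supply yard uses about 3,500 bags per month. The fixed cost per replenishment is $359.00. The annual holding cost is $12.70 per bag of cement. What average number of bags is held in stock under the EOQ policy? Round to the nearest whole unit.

Annual demand D = 3,500 × 12 = 42,000.
The optimal lot size = √(2DS/H) = √(2 × 42,000 × 359 / 12.7) ≈ 1540.94.
Average inventory = Q*/2 ≈ 1540.94 / 2 = 770.469.

Average inventory ≈ 770 bags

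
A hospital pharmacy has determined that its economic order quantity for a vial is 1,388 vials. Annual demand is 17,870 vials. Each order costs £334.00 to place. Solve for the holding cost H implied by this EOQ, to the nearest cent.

H ≈ £6.20

Invert the EOQ relation Q*² = 2DS/H.
From Q* = √(2DS/H): H = 2DS / Q*² = 2 × 17,870 × 334 / 1,388² = 6.1962.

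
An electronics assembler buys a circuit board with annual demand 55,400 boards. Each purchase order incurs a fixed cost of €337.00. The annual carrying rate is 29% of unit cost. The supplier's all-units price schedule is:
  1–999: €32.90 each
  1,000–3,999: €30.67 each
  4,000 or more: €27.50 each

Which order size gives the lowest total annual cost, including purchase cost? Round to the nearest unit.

Holding cost per unit per year at price C is H = 0.29·C.
Candidates are each tier's EOQ (if it falls in that tier) and each price-break quantity.
Tier 1 (€32.90): EOQ = 1978.3 exceeds tier's upper bound 999, so this tier is dominated.
EOQ at €30.67 = 2048.9 (feasible in tier 2): TC = 55,400×€30.67 + (55,400/2048.9)×337 + (2048.9/2)×0.29×€30.67 = €1,717,341.87.
EOQ at €27.50 = 2163.8 < 4000, so use break Q=4000: TC = 55,400×€27.50 + (55,400/4000.0)×337 + (4000.0/2)×0.29×€27.50 = €1,544,117.45.
Lowest total cost is €1,544,117.45 at Q = 4000.0.

Q* ≈ 4,000 boards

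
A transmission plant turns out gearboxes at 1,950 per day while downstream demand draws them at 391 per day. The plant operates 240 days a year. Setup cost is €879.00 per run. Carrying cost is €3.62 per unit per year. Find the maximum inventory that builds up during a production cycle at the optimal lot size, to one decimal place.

Annual demand D = 391 × 240 = 93,840.
Production build-up factor (1 − d/p) = 1 − 391/1,950 = 0.7995.
Q* = √(2DS / (H(1 − d/p))) = √(2 × 93,840 × 879 / (3.62 × 0.7995)).
= √(164,970,720 / 2.8941) ≈ 7549.938.
Maximum inventory = Q*(1 − d/p) = 7549.938 × 0.7995 ≈ 6036.079.

I_max ≈ 6,036.1 gearboxes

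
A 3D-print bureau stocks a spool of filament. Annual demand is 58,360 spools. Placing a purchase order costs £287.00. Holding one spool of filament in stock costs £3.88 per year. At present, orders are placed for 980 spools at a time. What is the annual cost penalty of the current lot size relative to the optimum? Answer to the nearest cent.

EOQ = √(2DS/H) = √(2 × 58,360 × 287 / 3.88) ≈ 2938.31.
Cost at Q* = (D/Q*)S + (Q*/2)H = √(2DSH) ≈ £11,400.65.
Cost at Q = 980: (58,360/980)×287 + (980/2)×3.88 = £17,091.14 + £1,901.20 = £18,992.34.
Excess = £18,992.34 − £11,400.65 = £7,591.70.

Extra cost ≈ £7,591.70 per year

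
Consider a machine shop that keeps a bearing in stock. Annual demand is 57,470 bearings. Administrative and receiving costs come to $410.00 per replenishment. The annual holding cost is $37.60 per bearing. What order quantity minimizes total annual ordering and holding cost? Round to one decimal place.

EOQ = √(2DS / H) = √(2 × 57,470 × 410 / 37.6).
= √(47,125,400 / 37.6) = √1,253,335.1064 ≈ 1119.525.

Q* ≈ 1,119.5 bearings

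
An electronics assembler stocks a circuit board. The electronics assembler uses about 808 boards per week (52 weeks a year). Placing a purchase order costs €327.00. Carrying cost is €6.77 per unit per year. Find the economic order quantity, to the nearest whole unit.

Annual demand D = 808 × 52 = 42,016.
EOQ = √(2DS / H) = √(2 × 42,016 × 327 / 6.77).
= √(27,478,464 / 6.77) = √4,058,857.3117 ≈ 2014.661.

Q* ≈ 2,015 boards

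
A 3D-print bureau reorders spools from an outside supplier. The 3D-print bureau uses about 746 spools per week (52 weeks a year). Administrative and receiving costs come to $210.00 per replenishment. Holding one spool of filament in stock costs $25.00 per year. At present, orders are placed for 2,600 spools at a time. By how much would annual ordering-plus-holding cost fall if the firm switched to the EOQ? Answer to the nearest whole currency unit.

Extra cost ≈ $15,451 per year

Annual demand D = 746 × 52 = 38,792.
EOQ = √(2DS/H) = √(2 × 38,792 × 210 / 25) ≈ 807.28.
Cost at Q* = (D/Q*)S + (Q*/2)H = √(2DSH) ≈ $20,182.07.
Cost at Q = 2,600: (38,792/2,600)×210 + (2,600/2)×25 = $3,133.20 + $32,500.00 = $35,633.20.
Excess = $35,633.20 − $20,182.07 = $15,451.13.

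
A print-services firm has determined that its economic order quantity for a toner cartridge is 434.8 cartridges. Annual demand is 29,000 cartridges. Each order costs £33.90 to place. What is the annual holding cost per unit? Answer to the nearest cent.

H ≈ £10.40

Squaring Q* = √(2DS/H) gives Q*² = 2DS/H.
From Q* = √(2DS/H): H = 2DS / Q*² = 2 × 29,000 × 33.9 / 434.8² = 10.4004.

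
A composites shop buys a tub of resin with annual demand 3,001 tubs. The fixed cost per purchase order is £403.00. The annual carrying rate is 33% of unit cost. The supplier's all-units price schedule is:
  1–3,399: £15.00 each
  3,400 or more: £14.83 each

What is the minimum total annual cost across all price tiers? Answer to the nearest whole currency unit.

TC* ≈ £48,475

Holding cost per unit per year at price C is H = 0.33·C.
For each price level, check whether its EOQ is feasible; otherwise the best quantity at that price is the breakpoint.
EOQ at £15.00 = 699.0 (feasible in tier 1): TC = 3,001×£15.00 + (3,001/699.0)×403 + (699.0/2)×0.33×£15.00 = £48,475.22.
EOQ at £14.83 = 703.0 < 3400, so use break Q=3400: TC = 3,001×£14.83 + (3,001/3400.0)×403 + (3400.0/2)×0.33×£14.83 = £53,180.17.
Lowest total cost among the candidates is at Q = 699.0.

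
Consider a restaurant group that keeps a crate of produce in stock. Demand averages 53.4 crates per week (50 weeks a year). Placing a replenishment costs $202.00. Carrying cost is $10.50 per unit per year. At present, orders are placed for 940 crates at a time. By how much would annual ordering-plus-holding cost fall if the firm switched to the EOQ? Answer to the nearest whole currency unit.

Annual demand D = 53.4 × 50 = 2,670.
EOQ = √(2DS/H) = √(2 × 2,670 × 202 / 10.5) ≈ 320.52.
Cost at Q* = (D/Q*)S + (Q*/2)H = √(2DSH) ≈ $3,365.43.
Cost at Q = 940: (2,670/940)×202 + (940/2)×10.5 = $573.77 + $4,935.00 = $5,508.77.
Excess = $5,508.77 − $3,365.43 = $2,143.33.

Extra cost ≈ $2,143 per year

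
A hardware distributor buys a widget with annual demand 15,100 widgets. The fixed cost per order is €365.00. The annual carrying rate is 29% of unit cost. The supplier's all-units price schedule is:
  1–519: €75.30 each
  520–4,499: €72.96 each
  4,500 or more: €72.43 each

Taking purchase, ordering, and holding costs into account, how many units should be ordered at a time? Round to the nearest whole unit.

Holding cost per unit per year at price C is H = 0.29·C.
Evaluate total cost at each tier's feasible EOQ or, if the EOQ is below the tier, at the tier's minimum quantity.
Tier 1 (€75.30): EOQ = 710.5 exceeds tier's upper bound 519, so this tier is dominated.
EOQ at €72.96 = 721.8 (feasible in tier 2): TC = 15,100×€72.96 + (15,100/721.8)×365 + (721.8/2)×0.29×€72.96 = €1,116,967.84.
EOQ at €72.43 = 724.4 < 4500, so use break Q=4500: TC = 15,100×€72.43 + (15,100/4500.0)×365 + (4500.0/2)×0.29×€72.43 = €1,142,178.35.
Lowest total cost is €1,116,967.84 at Q = 721.8.

Q* ≈ 722 widgets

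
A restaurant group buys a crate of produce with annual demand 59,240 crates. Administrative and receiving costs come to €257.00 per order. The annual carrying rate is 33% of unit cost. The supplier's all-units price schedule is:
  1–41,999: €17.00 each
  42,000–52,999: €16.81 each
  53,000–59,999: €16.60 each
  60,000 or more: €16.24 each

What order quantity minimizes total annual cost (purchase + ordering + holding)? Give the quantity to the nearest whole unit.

Q* ≈ 2,330 crates

Holding cost per unit per year at price C is H = 0.33·C.
Evaluate total cost at each tier's feasible EOQ or, if the EOQ is below the tier, at the tier's minimum quantity.
EOQ at €17.00 = 2329.7 (feasible in tier 1): TC = 59,240×€17.00 + (59,240/2329.7)×257 + (2329.7/2)×0.33×€17.00 = €1,020,149.85.
EOQ at €16.81 = 2342.9 < 42000, so use break Q=42000: TC = 59,240×€16.81 + (59,240/42000.0)×257 + (42000.0/2)×0.33×€16.81 = €1,112,680.19.
EOQ at €16.60 = 2357.6 < 53000, so use break Q=53000: TC = 59,240×€16.60 + (59,240/53000.0)×257 + (53000.0/2)×0.33×€16.60 = €1,128,838.26.
EOQ at €16.24 = 2383.6 < 60000, so use break Q=60000: TC = 59,240×€16.24 + (59,240/60000.0)×257 + (60000.0/2)×0.33×€16.24 = €1,123,087.34.
Lowest total cost is €1,020,149.85 at Q = 2329.7.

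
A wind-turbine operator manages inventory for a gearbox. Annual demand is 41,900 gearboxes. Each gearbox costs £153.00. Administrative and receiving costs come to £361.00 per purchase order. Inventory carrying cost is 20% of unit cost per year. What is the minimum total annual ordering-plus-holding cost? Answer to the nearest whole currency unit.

Holding cost H = 0.20 × £153.00 = £30.6000 per unit per year.
EOQ = √(2DS/H) = √(2 × 41,900 × 361 / 30.6) ≈ 994.29.
At the optimum the two cost components are equal, so total cost = 2·(Q*/2)H = Q*·H.
Minimum total = √(2DSH) = √(2 × 41,900 × 361 × 30.6) ≈ 30425.402.

TC* ≈ £30,425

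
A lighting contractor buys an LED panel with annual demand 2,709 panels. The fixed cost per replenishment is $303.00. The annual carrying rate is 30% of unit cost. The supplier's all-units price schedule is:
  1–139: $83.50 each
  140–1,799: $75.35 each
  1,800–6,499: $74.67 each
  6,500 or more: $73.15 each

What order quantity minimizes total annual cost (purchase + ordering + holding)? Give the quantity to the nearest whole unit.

Holding cost per unit per year at price C is H = 0.30·C.
For each price level, check whether its EOQ is feasible; otherwise the best quantity at that price is the breakpoint.
Tier 1 ($83.50): EOQ = 256.0 exceeds tier's upper bound 139, so this tier is dominated.
EOQ at $75.35 = 269.5 (feasible in tier 2): TC = 2,709×$75.35 + (2,709/269.5)×303 + (269.5/2)×0.30×$75.35 = $210,214.91.
EOQ at $74.67 = 270.7 < 1800, so use break Q=1800: TC = 2,709×$74.67 + (2,709/1800.0)×303 + (1800.0/2)×0.30×$74.67 = $222,897.95.
EOQ at $73.15 = 273.5 < 6500, so use break Q=6500: TC = 2,709×$73.15 + (2,709/6500.0)×303 + (6500.0/2)×0.30×$73.15 = $269,610.88.
Lowest total cost is $210,214.91 at Q = 269.5.

Q* ≈ 269 panels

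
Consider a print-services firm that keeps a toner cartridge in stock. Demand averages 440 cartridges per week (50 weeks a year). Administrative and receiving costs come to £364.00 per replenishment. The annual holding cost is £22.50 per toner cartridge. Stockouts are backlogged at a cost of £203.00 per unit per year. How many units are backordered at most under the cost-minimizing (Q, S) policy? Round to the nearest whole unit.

S* ≈ 89 cartridges

Annual demand D = 440 × 50 = 22,000.
With planned backorders, Q* = √(2DS/H) · √((H+B)/B).
√(2DS/H) = √(2 × 22,000 × 364 / 22.5) = 843.696.
√((H+B)/B) = √((22.5+203)/203) = 1.0540.
Q* ≈ 889.224.
S* = Q* · H/(H+B) = 889.224 × 22.5/225.5 ≈ 88.725.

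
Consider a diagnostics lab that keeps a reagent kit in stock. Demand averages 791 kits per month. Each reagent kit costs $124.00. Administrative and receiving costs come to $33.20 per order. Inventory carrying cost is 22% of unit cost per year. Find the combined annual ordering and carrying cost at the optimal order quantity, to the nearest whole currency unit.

TC* ≈ $4,147

Annual demand D = 791 × 12 = 9,492.
Holding cost H = 0.22 × $124.00 = $27.2800 per unit per year.
EOQ = √(2DS/H) = √(2 × 9,492 × 33.2 / 27.28) ≈ 152.00.
At Q*, ordering cost (D/Q*)S equals holding cost (Q*/2)H, each = √(DSH/2).
Minimum total = √(2DSH) = √(2 × 9,492 × 33.2 × 27.28) ≈ 4146.533.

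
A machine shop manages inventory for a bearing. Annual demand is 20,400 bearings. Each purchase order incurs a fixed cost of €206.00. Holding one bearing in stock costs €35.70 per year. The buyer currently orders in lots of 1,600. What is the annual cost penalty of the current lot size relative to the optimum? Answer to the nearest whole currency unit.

Extra cost ≈ €13,865 per year

EOQ = √(2DS/H) = √(2 × 20,400 × 206 / 35.7) ≈ 485.21.
Cost at Q* = (D/Q*)S + (Q*/2)H = √(2DSH) ≈ €17,321.99.
Cost at Q = 1,600: (20,400/1,600)×206 + (1,600/2)×35.7 = €2,626.50 + €28,560.00 = €31,186.50.
Excess = €31,186.50 − €17,321.99 = €13,864.51.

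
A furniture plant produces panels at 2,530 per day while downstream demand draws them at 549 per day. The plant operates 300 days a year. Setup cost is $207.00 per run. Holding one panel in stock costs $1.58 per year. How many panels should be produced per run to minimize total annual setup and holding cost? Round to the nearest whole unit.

Annual demand D = 549 × 300 = 164,700.
Production build-up factor (1 − d/p) = 1 − 549/2,530 = 0.7830.
Q* = √(2DS / (H(1 − d/p))) = √(2 × 164,700 × 207 / (1.58 × 0.7830)).
= √(68,185,800 / 1.2371) ≈ 7423.974.

Q* ≈ 7,424 panels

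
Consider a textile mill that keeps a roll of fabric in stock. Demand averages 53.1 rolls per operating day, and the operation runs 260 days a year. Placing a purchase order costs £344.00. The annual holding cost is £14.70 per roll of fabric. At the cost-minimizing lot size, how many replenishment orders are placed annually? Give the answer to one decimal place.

N ≈ 17.2 orders per year

Annual demand D = 53.1 × 260 = 13,806.
Q* = √(2DS/H) = √(2 × 13,806 × 344 / 14.7) ≈ 803.84.
Orders per year = D / Q* = 13,806 / 803.84 ≈ 17.175.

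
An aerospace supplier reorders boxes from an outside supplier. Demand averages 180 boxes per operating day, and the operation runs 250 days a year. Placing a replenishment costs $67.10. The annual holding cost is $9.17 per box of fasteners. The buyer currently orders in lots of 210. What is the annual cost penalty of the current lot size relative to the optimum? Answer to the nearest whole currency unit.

Extra cost ≈ $7,900 per year

Annual demand D = 180 × 250 = 45,000.
EOQ = √(2DS/H) = √(2 × 45,000 × 67.1 / 9.17) ≈ 811.52.
Cost at Q* = (D/Q*)S + (Q*/2)H = √(2DSH) ≈ $7,441.61.
Cost at Q = 210: (45,000/210)×67.1 + (210/2)×9.17 = $14,378.57 + $962.85 = $15,341.42.
Excess = $15,341.42 − $7,441.61 = $7,899.81.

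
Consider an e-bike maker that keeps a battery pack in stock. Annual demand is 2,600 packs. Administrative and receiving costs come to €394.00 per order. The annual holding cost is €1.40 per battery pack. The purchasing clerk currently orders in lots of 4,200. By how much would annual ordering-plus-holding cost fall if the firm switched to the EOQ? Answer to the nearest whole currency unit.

EOQ = √(2DS/H) = √(2 × 2,600 × 394 / 1.4) ≈ 1209.72.
Cost at Q* = (D/Q*)S + (Q*/2)H = √(2DSH) ≈ €1,693.61.
Cost at Q = 4,200: (2,600/4,200)×394 + (4,200/2)×1.4 = €243.90 + €2,940.00 = €3,183.90.
Excess = €3,183.90 − €1,693.61 = €1,490.29.

Extra cost ≈ €1,490 per year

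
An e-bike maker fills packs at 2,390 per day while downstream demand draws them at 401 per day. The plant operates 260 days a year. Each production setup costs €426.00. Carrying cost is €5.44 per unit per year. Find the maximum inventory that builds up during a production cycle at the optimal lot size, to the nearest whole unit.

Annual demand D = 401 × 260 = 104,260.
Production build-up factor (1 − d/p) = 1 − 401/2,390 = 0.8322.
Q* = √(2DS / (H(1 − d/p))) = √(2 × 104,260 × 426 / (5.44 × 0.8322)).
= √(88,829,520 / 4.5273) ≈ 4429.562.
Maximum inventory = Q*(1 − d/p) = 4429.562 × 0.8322 ≈ 3686.359.

I_max ≈ 3,686 packs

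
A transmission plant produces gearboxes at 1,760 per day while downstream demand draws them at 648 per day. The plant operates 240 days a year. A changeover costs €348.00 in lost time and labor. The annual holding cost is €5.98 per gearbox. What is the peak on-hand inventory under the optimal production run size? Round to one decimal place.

Annual demand D = 648 × 240 = 155,520.
Production build-up factor (1 − d/p) = 1 − 648/1,760 = 0.6318.
Q* = √(2DS / (H(1 − d/p))) = √(2 × 155,520 × 348 / (5.98 × 0.6318)).
= √(108,241,920 / 3.7783) ≈ 5352.431.
Maximum inventory = Q*(1 − d/p) = 5352.431 × 0.6318 ≈ 3381.763.

I_max ≈ 3,381.8 gearboxes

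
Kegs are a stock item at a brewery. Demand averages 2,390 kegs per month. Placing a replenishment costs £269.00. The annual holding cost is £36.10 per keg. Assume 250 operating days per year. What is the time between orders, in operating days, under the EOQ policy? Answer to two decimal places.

Annual demand D = 2,390 × 12 = 28,680.
The optimal lot size = √(2DS/H) = √(2 × 28,680 × 269 / 36.1) ≈ 653.77.
Cycle time = Q*/D × 250 = 653.77 / 28,680 × 250 ≈ 5.699 days.

T ≈ 5.70 days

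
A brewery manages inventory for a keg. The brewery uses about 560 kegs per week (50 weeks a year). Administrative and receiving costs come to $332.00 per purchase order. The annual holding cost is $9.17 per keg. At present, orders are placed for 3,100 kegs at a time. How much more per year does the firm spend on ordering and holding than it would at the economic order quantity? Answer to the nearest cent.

Annual demand D = 560 × 50 = 28,000.
EOQ = √(2DS/H) = √(2 × 28,000 × 332 / 9.17) ≈ 1423.90.
Cost at Q* = (D/Q*)S + (Q*/2)H = √(2DSH) ≈ $13,057.13.
Cost at Q = 3,100: (28,000/3,100)×332 + (3,100/2)×9.17 = $2,998.71 + $14,213.50 = $17,212.21.
Excess = $17,212.21 − $13,057.13 = $4,155.08.

Extra cost ≈ $4,155.08 per year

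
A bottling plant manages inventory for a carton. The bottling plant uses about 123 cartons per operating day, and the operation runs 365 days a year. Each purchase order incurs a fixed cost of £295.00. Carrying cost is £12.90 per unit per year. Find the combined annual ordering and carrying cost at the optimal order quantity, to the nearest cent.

TC* ≈ £18,485.02

Annual demand D = 123 × 365 = 44,895.
EOQ = √(2DS/H) = √(2 × 44,895 × 295 / 12.9) ≈ 1432.95.
At Q*, ordering cost (D/Q*)S equals holding cost (Q*/2)H, each = √(DSH/2).
Minimum total = √(2DSH) = √(2 × 44,895 × 295 × 12.9) ≈ 18485.017.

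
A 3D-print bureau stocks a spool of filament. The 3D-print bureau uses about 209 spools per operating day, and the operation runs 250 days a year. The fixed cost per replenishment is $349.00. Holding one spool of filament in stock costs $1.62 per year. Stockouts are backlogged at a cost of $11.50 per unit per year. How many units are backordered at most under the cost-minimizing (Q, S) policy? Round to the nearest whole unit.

Annual demand D = 209 × 250 = 52,250.
With planned backorders, Q* = √(2DS/H) · √((H+B)/B).
√(2DS/H) = √(2 × 52,250 × 349 / 1.62) = 4744.750.
√((H+B)/B) = √((1.62+11.5)/11.5) = 1.0681.
Q* ≈ 5067.939.
S* = Q* · H/(H+B) = 5067.939 × 1.62/13.12 ≈ 625.767.

S* ≈ 626 spools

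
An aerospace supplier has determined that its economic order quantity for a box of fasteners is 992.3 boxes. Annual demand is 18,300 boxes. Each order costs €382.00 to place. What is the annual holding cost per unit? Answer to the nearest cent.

Invert the EOQ relation Q*² = 2DS/H.
From Q* = √(2DS/H): H = 2DS / Q*² = 2 × 18,300 × 382 / 992.3² = 14.1990.

H ≈ €14.20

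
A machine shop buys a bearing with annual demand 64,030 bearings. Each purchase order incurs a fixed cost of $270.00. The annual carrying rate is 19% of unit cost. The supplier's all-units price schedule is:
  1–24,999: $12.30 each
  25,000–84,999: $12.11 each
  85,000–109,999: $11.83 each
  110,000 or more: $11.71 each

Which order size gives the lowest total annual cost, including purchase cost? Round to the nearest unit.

Holding cost per unit per year at price C is H = 0.19·C.
Evaluate total cost at each tier's feasible EOQ or, if the EOQ is below the tier, at the tier's minimum quantity.
EOQ at $12.30 = 3846.4 (feasible in tier 1): TC = 64,030×$12.30 + (64,030/3846.4)×270 + (3846.4/2)×0.19×$12.30 = $796,558.14.
EOQ at $12.11 = 3876.5 < 25000, so use break Q=25000: TC = 64,030×$12.11 + (64,030/25000.0)×270 + (25000.0/2)×0.19×$12.11 = $804,856.07.
EOQ at $11.83 = 3922.1 < 85000, so use break Q=85000: TC = 64,030×$11.83 + (64,030/85000.0)×270 + (85000.0/2)×0.19×$11.83 = $853,205.54.
EOQ at $11.71 = 3942.2 < 110000, so use break Q=110000: TC = 64,030×$11.71 + (64,030/110000.0)×270 + (110000.0/2)×0.19×$11.71 = $872,317.96.
Lowest total cost is $796,558.14 at Q = 3846.4.

Q* ≈ 3,846 bearings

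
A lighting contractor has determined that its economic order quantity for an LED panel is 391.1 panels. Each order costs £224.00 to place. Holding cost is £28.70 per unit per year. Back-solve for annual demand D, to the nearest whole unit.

D ≈ 9,799 panels per year

Invert the EOQ relation Q*² = 2DS/H.
From Q* = √(2DS/H): D = Q*²H / (2S) = 391.1² × 28.7 / (2 × 224) = 9798.949.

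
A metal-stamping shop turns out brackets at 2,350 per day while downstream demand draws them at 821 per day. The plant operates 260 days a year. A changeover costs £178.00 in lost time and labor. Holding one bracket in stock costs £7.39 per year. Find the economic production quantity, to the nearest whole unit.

Annual demand D = 821 × 260 = 213,460.
Production build-up factor (1 − d/p) = 1 − 821/2,350 = 0.6506.
Q* = √(2DS / (H(1 − d/p))) = √(2 × 213,460 × 178 / (7.39 × 0.6506)).
= √(75,991,760 / 4.8082) ≈ 3975.495.

Q* ≈ 3,975 brackets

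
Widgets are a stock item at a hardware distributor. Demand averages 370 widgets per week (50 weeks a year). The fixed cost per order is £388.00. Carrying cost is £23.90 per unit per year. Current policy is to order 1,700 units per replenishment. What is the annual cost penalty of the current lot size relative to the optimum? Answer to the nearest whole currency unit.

Annual demand D = 370 × 50 = 18,500.
EOQ = √(2DS/H) = √(2 × 18,500 × 388 / 23.9) ≈ 775.03.
Cost at Q* = (D/Q*)S + (Q*/2)H = √(2DSH) ≈ £18,523.19.
Cost at Q = 1,700: (18,500/1,700)×388 + (1,700/2)×23.9 = £4,222.35 + £20,315.00 = £24,537.35.
Excess = £24,537.35 − £18,523.19 = £6,014.17.

Extra cost ≈ £6,014 per year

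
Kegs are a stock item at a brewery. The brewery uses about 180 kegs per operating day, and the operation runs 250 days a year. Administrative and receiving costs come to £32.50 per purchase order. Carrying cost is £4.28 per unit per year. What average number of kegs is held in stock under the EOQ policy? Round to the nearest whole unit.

Annual demand D = 180 × 250 = 45,000.
Q* = √(2DS/H) = √(2 × 45,000 × 32.5 / 4.28) ≈ 826.69.
Average inventory = Q*/2 ≈ 826.69 / 2 = 413.343.

Average inventory ≈ 413 kegs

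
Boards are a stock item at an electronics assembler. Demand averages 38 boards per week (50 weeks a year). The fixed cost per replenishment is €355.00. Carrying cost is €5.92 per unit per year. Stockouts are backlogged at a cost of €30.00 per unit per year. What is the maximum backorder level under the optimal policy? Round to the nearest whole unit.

Annual demand D = 38 × 50 = 1,900.
With planned backorders, Q* = √(2DS/H) · √((H+B)/B).
√(2DS/H) = √(2 × 1,900 × 355 / 5.92) = 477.359.
√((H+B)/B) = √((5.92+30)/30) = 1.0942.
Q* ≈ 522.339.
S* = Q* · H/(H+B) = 522.339 × 5.92/35.92 ≈ 86.087.

S* ≈ 86 boards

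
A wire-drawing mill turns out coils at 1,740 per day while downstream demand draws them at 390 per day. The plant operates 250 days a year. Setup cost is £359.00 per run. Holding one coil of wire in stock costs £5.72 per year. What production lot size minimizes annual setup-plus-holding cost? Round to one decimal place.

Annual demand D = 390 × 250 = 97,500.
Production build-up factor (1 − d/p) = 1 − 390/1,740 = 0.7759.
Q* = √(2DS / (H(1 − d/p))) = √(2 × 97,500 × 359 / (5.72 × 0.7759)).
= √(70,005,000 / 4.4379) ≈ 3971.680.

Q* ≈ 3,971.7 coils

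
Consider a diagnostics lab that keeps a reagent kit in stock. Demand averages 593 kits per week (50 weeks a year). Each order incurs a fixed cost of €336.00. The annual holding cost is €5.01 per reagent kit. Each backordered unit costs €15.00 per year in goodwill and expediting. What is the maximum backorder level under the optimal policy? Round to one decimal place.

S* ≈ 576.7 kits

Annual demand D = 593 × 50 = 29,650.
With planned backorders, Q* = √(2DS/H) · √((H+B)/B).
√(2DS/H) = √(2 × 29,650 × 336 / 5.01) = 1994.243.
√((H+B)/B) = √((5.01+15)/15) = 1.1550.
Q* ≈ 2303.329.
S* = Q* · H/(H+B) = 2303.329 × 5.01/20.01 ≈ 576.696.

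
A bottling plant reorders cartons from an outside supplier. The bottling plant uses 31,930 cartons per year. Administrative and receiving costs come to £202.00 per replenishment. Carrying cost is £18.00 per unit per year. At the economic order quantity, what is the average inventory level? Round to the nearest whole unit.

Average inventory ≈ 423 cartons

EOQ = √(2DS/H) = √(2 × 31,930 × 202 / 18) ≈ 846.55.
Average inventory = Q*/2 ≈ 846.55 / 2 = 423.276.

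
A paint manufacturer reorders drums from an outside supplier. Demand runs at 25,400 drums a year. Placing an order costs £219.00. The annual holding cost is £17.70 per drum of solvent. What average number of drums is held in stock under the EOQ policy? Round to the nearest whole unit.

Q* = √(2DS/H) = √(2 × 25,400 × 219 / 17.7) ≈ 792.81.
Average inventory = Q*/2 ≈ 792.81 / 2 = 396.403.

Average inventory ≈ 396 drums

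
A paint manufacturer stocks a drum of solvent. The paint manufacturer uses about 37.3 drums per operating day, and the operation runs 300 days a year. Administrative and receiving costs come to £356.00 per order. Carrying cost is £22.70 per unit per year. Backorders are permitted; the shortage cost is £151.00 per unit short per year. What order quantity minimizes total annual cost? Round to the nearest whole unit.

Q* ≈ 635 drums

Annual demand D = 37.3 × 300 = 11,190.
With planned backorders, Q* = √(2DS/H) · √((H+B)/B).
√(2DS/H) = √(2 × 11,190 × 356 / 22.7) = 592.437.
√((H+B)/B) = √((22.7+151)/151) = 1.0725.
Q* ≈ 635.409.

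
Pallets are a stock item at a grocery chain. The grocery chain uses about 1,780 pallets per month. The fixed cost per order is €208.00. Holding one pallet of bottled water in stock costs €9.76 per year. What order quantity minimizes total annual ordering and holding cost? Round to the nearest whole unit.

Annual demand D = 1,780 × 12 = 21,360.
EOQ = √(2DS / H) = √(2 × 21,360 × 208 / 9.76).
= √(8,885,760 / 9.76) = √910,426.2295 ≈ 954.163.

Q* ≈ 954 pallets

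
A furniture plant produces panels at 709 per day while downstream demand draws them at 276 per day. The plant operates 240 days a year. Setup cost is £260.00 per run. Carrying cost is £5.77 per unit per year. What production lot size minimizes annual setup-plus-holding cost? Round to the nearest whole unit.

Q* ≈ 3,126 panels

Annual demand D = 276 × 240 = 66,240.
Production build-up factor (1 − d/p) = 1 − 276/709 = 0.6107.
Q* = √(2DS / (H(1 − d/p))) = √(2 × 66,240 × 260 / (5.77 × 0.6107)).
= √(34,444,800 / 3.5239) ≈ 3126.462.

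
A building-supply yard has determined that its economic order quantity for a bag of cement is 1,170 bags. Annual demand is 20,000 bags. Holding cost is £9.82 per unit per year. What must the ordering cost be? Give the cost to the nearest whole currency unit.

The basic EOQ model gives Q* = √(2DS/H); rearrange for the unknown.
From Q* = √(2DS/H): S = Q*²H / (2D) = 1,170² × 9.82 / (2 × 20,000) = 336.0650.

S ≈ £336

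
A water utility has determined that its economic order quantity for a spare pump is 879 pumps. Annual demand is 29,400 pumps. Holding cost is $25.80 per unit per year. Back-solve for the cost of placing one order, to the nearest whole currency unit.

S ≈ $339

Squaring Q* = √(2DS/H) gives Q*² = 2DS/H.
From Q* = √(2DS/H): S = Q*²H / (2D) = 879² × 25.8 / (2 × 29,400) = 339.0159.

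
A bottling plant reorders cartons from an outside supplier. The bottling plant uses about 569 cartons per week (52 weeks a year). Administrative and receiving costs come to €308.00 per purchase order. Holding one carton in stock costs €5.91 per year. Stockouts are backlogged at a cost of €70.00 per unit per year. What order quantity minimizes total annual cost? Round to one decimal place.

Q* ≈ 1,828.8 cartons

Annual demand D = 569 × 52 = 29,588.
With planned backorders, Q* = √(2DS/H) · √((H+B)/B).
√(2DS/H) = √(2 × 29,588 × 308 / 5.91) = 1756.121.
√((H+B)/B) = √((5.91+70)/70) = 1.0414.
Q* ≈ 1828.752.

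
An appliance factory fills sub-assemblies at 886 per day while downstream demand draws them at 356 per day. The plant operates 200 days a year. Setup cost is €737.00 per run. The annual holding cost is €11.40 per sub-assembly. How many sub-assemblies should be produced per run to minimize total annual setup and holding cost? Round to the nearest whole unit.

Annual demand D = 356 × 200 = 71,200.
Production build-up factor (1 − d/p) = 1 − 356/886 = 0.5982.
Q* = √(2DS / (H(1 − d/p))) = √(2 × 71,200 × 737 / (11.4 × 0.5982)).
= √(104,948,800 / 6.8194) ≈ 3922.972.

Q* ≈ 3,923 sub-assemblies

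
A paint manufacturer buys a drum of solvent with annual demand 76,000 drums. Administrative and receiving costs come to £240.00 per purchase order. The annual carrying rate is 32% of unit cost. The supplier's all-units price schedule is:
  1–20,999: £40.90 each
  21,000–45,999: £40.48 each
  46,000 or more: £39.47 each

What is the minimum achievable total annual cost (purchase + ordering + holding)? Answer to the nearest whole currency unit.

Holding cost per unit per year at price C is H = 0.32·C.
Candidates are each tier's EOQ (if it falls in that tier) and each price-break quantity.
EOQ at £40.90 = 1669.5 (feasible in tier 1): TC = 76,000×£40.90 + (76,000/1669.5)×240 + (1669.5/2)×0.32×£40.90 = £3,130,250.63.
EOQ at £40.48 = 1678.2 < 21000, so use break Q=21000: TC = 76,000×£40.48 + (76,000/21000.0)×240 + (21000.0/2)×0.32×£40.48 = £3,213,361.37.
EOQ at £39.47 = 1699.5 < 46000, so use break Q=46000: TC = 76,000×£39.47 + (76,000/46000.0)×240 + (46000.0/2)×0.32×£39.47 = £3,290,615.72.
Lowest total cost among the candidates is at Q = 1669.5.

TC* ≈ £3,130,251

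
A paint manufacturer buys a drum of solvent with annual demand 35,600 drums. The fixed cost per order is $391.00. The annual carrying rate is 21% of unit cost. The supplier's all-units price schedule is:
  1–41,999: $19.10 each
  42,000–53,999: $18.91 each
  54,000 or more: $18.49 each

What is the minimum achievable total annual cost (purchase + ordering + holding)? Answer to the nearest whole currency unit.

TC* ≈ $690,527

Holding cost per unit per year at price C is H = 0.21·C.
For each price level, check whether its EOQ is feasible; otherwise the best quantity at that price is the breakpoint.
EOQ at $19.10 = 2634.5 (feasible in tier 1): TC = 35,600×$19.10 + (35,600/2634.5)×391 + (2634.5/2)×0.21×$19.10 = $690,527.07.
EOQ at $18.91 = 2647.7 < 42000, so use break Q=42000: TC = 35,600×$18.91 + (35,600/42000.0)×391 + (42000.0/2)×0.21×$18.91 = $756,920.52.
EOQ at $18.49 = 2677.6 < 54000, so use break Q=54000: TC = 35,600×$18.49 + (35,600/54000.0)×391 + (54000.0/2)×0.21×$18.49 = $763,340.07.
Lowest total cost among the candidates is at Q = 2634.5.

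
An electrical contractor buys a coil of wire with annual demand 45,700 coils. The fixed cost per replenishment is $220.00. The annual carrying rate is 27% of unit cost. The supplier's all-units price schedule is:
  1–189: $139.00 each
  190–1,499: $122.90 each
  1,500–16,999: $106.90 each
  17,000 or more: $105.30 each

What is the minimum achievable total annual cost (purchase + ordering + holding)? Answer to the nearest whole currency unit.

TC* ≈ $4,913,680

Holding cost per unit per year at price C is H = 0.27·C.
Candidates are each tier's EOQ (if it falls in that tier) and each price-break quantity.
Tier 1 ($139.00): EOQ = 732.0 exceeds tier's upper bound 189, so this tier is dominated.
EOQ at $122.90 = 778.4 (feasible in tier 2): TC = 45,700×$122.90 + (45,700/778.4)×220 + (778.4/2)×0.27×$122.90 = $5,642,361.06.
EOQ at $106.90 = 834.7 < 1500, so use break Q=1500: TC = 45,700×$106.90 + (45,700/1500.0)×220 + (1500.0/2)×0.27×$106.90 = $4,913,679.92.
EOQ at $105.30 = 841.0 < 17000, so use break Q=17000: TC = 45,700×$105.30 + (45,700/17000.0)×220 + (17000.0/2)×0.27×$105.30 = $5,054,464.91.
Lowest total cost among the candidates is at Q = 1500.0.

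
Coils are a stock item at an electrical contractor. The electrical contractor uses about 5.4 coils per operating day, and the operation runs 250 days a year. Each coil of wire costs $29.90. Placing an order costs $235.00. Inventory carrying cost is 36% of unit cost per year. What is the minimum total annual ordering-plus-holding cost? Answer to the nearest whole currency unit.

TC* ≈ $2,613

Annual demand D = 5.4 × 250 = 1,350.
Holding cost H = 0.36 × $29.90 = $10.7640 per unit per year.
Q* = √(2DS/H) = √(2 × 1,350 × 235 / 10.764) ≈ 242.79.
At the optimum the two cost components are equal, so total cost = 2·(Q*/2)H = Q*·H.
Minimum total = √(2DSH) = √(2 × 1,350 × 235 × 10.764) ≈ 2613.381.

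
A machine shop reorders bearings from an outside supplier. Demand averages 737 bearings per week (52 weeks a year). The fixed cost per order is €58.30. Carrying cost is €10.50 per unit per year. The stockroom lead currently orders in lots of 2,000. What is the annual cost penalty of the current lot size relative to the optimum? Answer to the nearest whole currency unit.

Extra cost ≈ €4,767 per year

Annual demand D = 737 × 52 = 38,324.
EOQ = √(2DS/H) = √(2 × 38,324 × 58.3 / 10.5) ≈ 652.36.
Cost at Q* = (D/Q*)S + (Q*/2)H = √(2DSH) ≈ €6,849.82.
Cost at Q = 2,000: (38,324/2,000)×58.3 + (2,000/2)×10.5 = €1,117.14 + €10,500.00 = €11,617.14.
Excess = €11,617.14 − €6,849.82 = €4,767.32.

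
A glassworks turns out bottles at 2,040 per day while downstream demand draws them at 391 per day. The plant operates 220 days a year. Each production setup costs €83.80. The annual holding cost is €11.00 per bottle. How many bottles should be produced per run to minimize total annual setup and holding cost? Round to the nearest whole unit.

Annual demand D = 391 × 220 = 86,020.
Production build-up factor (1 − d/p) = 1 − 391/2,040 = 0.8083.
Q* = √(2DS / (H(1 − d/p))) = √(2 × 86,020 × 83.8 / (11 × 0.8083)).
= √(14,416,952 / 8.8917) ≈ 1273.342.

Q* ≈ 1,273 bottles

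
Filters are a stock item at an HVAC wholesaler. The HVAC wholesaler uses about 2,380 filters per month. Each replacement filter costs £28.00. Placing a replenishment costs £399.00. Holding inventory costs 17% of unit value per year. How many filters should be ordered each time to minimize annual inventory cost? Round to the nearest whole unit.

Q* ≈ 2,188 filters

Annual demand D = 2,380 × 12 = 28,560.
Holding cost H = 0.17 × £28.00 = £4.7600 per unit per year.
EOQ = √(2DS / H) = √(2 × 28,560 × 399 / 4.76).
= √(22,790,880 / 4.76) = √4,788,000 ≈ 2188.150.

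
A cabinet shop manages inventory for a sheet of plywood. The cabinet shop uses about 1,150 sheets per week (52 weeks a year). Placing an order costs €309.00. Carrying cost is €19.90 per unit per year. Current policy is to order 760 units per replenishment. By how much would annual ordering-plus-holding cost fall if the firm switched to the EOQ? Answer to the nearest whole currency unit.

Extra cost ≈ €4,757 per year

Annual demand D = 1,150 × 52 = 59,800.
EOQ = √(2DS/H) = √(2 × 59,800 × 309 / 19.9) ≈ 1362.76.
Cost at Q* = (D/Q*)S + (Q*/2)H = √(2DSH) ≈ €27,118.86.
Cost at Q = 760: (59,800/760)×309 + (760/2)×19.9 = €24,313.42 + €7,562.00 = €31,875.42.
Excess = €31,875.42 − €27,118.86 = €4,756.56.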